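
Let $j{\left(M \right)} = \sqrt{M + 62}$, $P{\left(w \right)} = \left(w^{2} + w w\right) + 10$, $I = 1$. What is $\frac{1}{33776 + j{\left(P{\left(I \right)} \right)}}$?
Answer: $\frac{16888}{570409051} - \frac{\sqrt{74}}{1140818102} \approx 2.9599 \cdot 10^{-5}$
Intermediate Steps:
$P{\left(w \right)} = 10 + 2 w^{2}$ ($P{\left(w \right)} = \left(w^{2} + w^{2}\right) + 10 = 2 w^{2} + 10 = 10 + 2 w^{2}$)
$j{\left(M \right)} = \sqrt{62 + M}$
$\frac{1}{33776 + j{\left(P{\left(I \right)} \right)}} = \frac{1}{33776 + \sqrt{62 + \left(10 + 2 \cdot 1^{2}\right)}} = \frac{1}{33776 + \sqrt{62 + \left(10 + 2 \cdot 1\right)}} = \frac{1}{33776 + \sqrt{62 + \left(10 + 2\right)}} = \frac{1}{33776 + \sqrt{62 + 12}} = \frac{1}{33776 + \sqrt{74}}$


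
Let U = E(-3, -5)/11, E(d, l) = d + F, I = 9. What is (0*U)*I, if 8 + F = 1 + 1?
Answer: 0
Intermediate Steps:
F = -6 (F = -8 + (1 + 1) = -8 + 2 = -6)
E(d, l) = -6 + d (E(d, l) = d - 6 = -6 + d)
U = -9/11 (U = (-6 - 3)/11 = -9*1/11 = -9/11 ≈ -0.81818)
(0*U)*I = (0*(-9/11))*9 = 0*9 = 0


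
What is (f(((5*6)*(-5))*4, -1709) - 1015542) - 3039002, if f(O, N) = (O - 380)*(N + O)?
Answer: -1791724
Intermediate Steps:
f(O, N) = (-380 + O)*(N + O)
(f(((5*6)*(-5))*4, -1709) - 1015542) - 3039002 = (((((5*6)*(-5))*4)² - 380*(-1709) - 380*(5*6)*(-5)*4 - 1709*(5*6)*(-5)*4) - 1015542) - 3039002 = ((((30*(-5))*4)² + 649420 - 380*30*(-5)*4 - 1709*30*(-5)*4) - 1015542) - 3039002 = (((-150*4)² + 649420 - (-57000)*4 - (-256350)*4) - 1015542) - 3039002 = (((-600)² + 649420 - 380*(-600) - 1709*(-600)) - 1015542) - 3039002 = ((360000 + 649420 + 228000 + 1025400) - 1015542) - 3039002 = (2262820 - 1015542) - 3039002 = 1247278 - 3039002 = -1791724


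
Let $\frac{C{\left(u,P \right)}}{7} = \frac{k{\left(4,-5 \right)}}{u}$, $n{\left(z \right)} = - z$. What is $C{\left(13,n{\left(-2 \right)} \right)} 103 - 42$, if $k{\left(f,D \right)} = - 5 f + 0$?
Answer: $- \frac{14966}{13} \approx -1151.2$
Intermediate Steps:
$k{\left(f,D \right)} = - 5 f$
$C{\left(u,P \right)} = - \frac{140}{u}$ ($C{\left(u,P \right)} = 7 \frac{\left(-5\right) 4}{u} = 7 \left(- \frac{20}{u}\right) = - \frac{140}{u}$)
$C{\left(13,n{\left(-2 \right)} \right)} 103 - 42 = - \frac{140}{13} \cdot 103 - 42 = \left(-140\right) \frac{1}{13} \cdot 103 - 42 = \left(- \frac{140}{13}\right) 103 - 42 = - \frac{14420}{13} - 42 = - \frac{14966}{13}$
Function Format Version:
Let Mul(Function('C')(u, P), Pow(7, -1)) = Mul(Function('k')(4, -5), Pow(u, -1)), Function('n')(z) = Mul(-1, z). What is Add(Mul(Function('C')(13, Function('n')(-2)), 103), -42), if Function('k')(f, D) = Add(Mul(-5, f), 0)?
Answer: Rational(-14966, 13) ≈ -1151.2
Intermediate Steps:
Function('k')(f, D) = Mul(-5, f)
Function('C')(u, P) = Mul(-140, Pow(u, -1)) (Function('C')(u, P) = Mul(7, Mul(Mul(-5, 4), Pow(u, -1))) = Mul(7, Mul(-20, Pow(u, -1))) = Mul(-140, Pow(u, -1)))
Add(Mul(Function('C')(13, Function('n')(-2)), 103), -42) = Add(Mul(Mul(-140, Pow(13, -1)), 103), -42) = Add(Mul(Mul(-140, Rational(1, 13)), 103), -42) = Add(Mul(Rational(-140, 13), 103), -42) = Add(Rational(-14420, 13), -42) = Rational(-14966, 13)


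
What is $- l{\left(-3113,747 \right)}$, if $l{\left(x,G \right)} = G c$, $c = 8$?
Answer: $-5976$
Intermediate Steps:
$l{\left(x,G \right)} = 8 G$ ($l{\left(x,G \right)} = G 8 = 8 G$)
$- l{\left(-3113,747 \right)} = - 8 \cdot 747 = \left(-1\right) 5976 = -5976$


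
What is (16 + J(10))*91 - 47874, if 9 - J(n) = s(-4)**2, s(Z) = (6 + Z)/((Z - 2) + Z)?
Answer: -1140066/25 ≈ -45603.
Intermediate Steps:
s(Z) = (6 + Z)/(-2 + 2*Z) (s(Z) = (6 + Z)/((-2 + Z) + Z) = (6 + Z)/(-2 + 2*Z))
J(n) = 224/25 (J(n) = 9 - ((6 - 4)/(2*(-1 - 4)))**2 = 9 - ((1/2)*2/(-5))**2 = 9 - ((1/2)*(-1/5)*2)**2 = 9 - (-1/5)**2 = 9 - 1*1/25 = 9 - 1/25 = 224/25)
(16 + J(10))*91 - 47874 = (16 + 224/25)*91 - 47874 = (624/25)*91 - 47874 = 56784/25 - 47874 = -1140066/25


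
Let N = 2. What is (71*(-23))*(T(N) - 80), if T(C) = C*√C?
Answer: 130640 - 3266*√2 ≈ 1.2602e+5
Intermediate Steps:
T(C) = C^(3/2)
(71*(-23))*(T(N) - 80) = (71*(-23))*(2^(3/2) - 80) = -1633*(2*√2 - 80) = -1633*(-80 + 2*√2) = 130640 - 3266*√2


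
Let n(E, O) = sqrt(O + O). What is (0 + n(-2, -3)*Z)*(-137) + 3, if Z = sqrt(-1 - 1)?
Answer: 3 + 274*sqrt(3) ≈ 477.58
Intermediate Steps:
Z = I*sqrt(2) (Z = sqrt(-2) = I*sqrt(2) ≈ 1.4142*I)
n(E, O) = sqrt(2)*sqrt(O) (n(E, O) = sqrt(2*O) = sqrt(2)*sqrt(O))
(0 + n(-2, -3)*Z)*(-137) + 3 = (0 + (sqrt(2)*sqrt(-3))*(I*sqrt(2)))*(-137) + 3 = (0 + (sqrt(2)*(I*sqrt(3)))*(I*sqrt(2)))*(-137) + 3 = (0 + (I*sqrt(6))*(I*sqrt(2)))*(-137) + 3 = (0 - 2*sqrt(3))*(-137) + 3 = -2*sqrt(3)*(-137) + 3 = 274*sqrt(3) + 3 = 3 + 274*sqrt(3)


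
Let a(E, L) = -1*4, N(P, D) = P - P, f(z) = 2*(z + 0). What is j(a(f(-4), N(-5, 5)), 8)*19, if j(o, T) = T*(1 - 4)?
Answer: -456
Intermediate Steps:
f(z) = 2*z
N(P, D) = 0
a(E, L) = -4
j(o, T) = -3*T (j(o, T) = T*(-3) = -3*T)
j(a(f(-4), N(-5, 5)), 8)*19 = -3*8*19 = -24*19 = -456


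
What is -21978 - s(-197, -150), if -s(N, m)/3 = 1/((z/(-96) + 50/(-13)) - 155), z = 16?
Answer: -272593368/12403 ≈ -21978.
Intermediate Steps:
s(N, m) = 234/12403 (s(N, m) = -3/((16/(-96) + 50/(-13)) - 155) = -3/((16*(-1/96) + 50*(-1/13)) - 155) = -3/((-1/6 - 50/13) - 155) = -3/(-313/78 - 155) = -3/(-12403/78) = -3*(-78/12403) = 234/12403)
-21978 - s(-197, -150) = -21978 - 1*234/12403 = -21978 - 234/12403 = -272593368/12403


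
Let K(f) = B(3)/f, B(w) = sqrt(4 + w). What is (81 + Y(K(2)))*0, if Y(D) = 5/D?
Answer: 0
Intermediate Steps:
K(f) = sqrt(7)/f (K(f) = sqrt(4 + 3)/f = sqrt(7)/f)
(81 + Y(K(2)))*0 = (81 + 5/((sqrt(7)/2)))*0 = (81 + 5*(2*sqrt(7)/7))*0 = (81 + 10*sqrt(7)/7)*0 = 0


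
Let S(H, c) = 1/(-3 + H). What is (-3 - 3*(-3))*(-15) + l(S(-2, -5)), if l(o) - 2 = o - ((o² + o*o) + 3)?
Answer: -2282/25 ≈ -91.280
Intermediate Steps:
l(o) = -1 + o - 2*o² (l(o) = 2 + (o - ((o² + o*o) + 3)) = 2 + (o - ((o² + o²) + 3)) = 2 + (o - (2*o² + 3)) = 2 + (o - (3 + 2*o²)) = 2 + (o + (-3 - 2*o²)) = 2 + (-3 + o - 2*o²) = -1 + o - 2*o²)
(-3 - 3*(-3))*(-15) + l(S(-2, -5)) = (-3 - 3*(-3))*(-15) + (-1 + 1/(-3 - 2) - 2/(-3 - 2)²) = (-3 + 9)*(-15) + (-1 + 1/(-5) - 2*(1/(-5))²) = 6*(-15) + (-1 - ⅕ - 2*(-⅕)²) = -90 + (-1 - ⅕ - 2*1/25) = -90 + (-1 - ⅕ - 2/25) = -90 - 32/25 = -2282/25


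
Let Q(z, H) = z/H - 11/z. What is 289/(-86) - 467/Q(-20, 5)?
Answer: 783299/5934 ≈ 132.00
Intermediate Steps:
Q(z, H) = -11/z + z/H
289/(-86) - 467/Q(-20, 5) = 289/(-86) - 467/(-11/(-20) - 20/5) = 289*(-1/86) - 467/(-11*(-1/20) - 20*1/5) = -289/86 - 467/(11/20 - 4) = -289/86 - 467/(-69/20) = -289/86 - 467*(-20/69) = -289/86 + 9340/69 = 783299/5934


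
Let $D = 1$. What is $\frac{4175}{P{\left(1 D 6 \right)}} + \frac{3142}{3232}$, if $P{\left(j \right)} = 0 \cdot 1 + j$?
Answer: $\frac{3378113}{4848} \approx 696.81$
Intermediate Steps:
$P{\left(j \right)} = j$ ($P{\left(j \right)} = 0 + j = j$)
$\frac{4175}{P{\left(1 D 6 \right)}} + \frac{3142}{3232} = \frac{4175}{1 \cdot 1 \cdot 6} + \frac{3142}{3232} = \frac{4175}{1 \cdot 6} + 3142 \cdot \frac{1}{3232} = \frac{4175}{6} + \frac{1571}{1616} = \frac{3378113}{4848}$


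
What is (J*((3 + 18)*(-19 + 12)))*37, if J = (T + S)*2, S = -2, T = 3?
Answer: -10878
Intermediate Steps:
J = 2 (J = (3 - 2)*2 = 1*2 = 2)
(J*((3 + 18)*(-19 + 12)))*37 = (2*((3 + 18)*(-19 + 12)))*37 = (2*(21*(-7)))*37 = (2*(-147))*37 = -294*37 = -10878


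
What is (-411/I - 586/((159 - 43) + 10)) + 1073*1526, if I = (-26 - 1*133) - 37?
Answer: 2888365567/1764 ≈ 1.6374e+6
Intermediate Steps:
I = -196 (I = (-26 - 133) - 37 = -159 - 37 = -196)
(-411/I - 586/((159 - 43) + 10)) + 1073*1526 = (-411/(-196) - 586/((159 - 43) + 10)) + 1073*1526 = (-411*(-1/196) - 586/(116 + 10)) + 1637398 = (411/196 - 586/126) + 1637398 = (411/196 - 586*1/126) + 1637398 = (411/196 - 293/63) + 1637398 = -4505/1764 + 1637398 = 2888365567/1764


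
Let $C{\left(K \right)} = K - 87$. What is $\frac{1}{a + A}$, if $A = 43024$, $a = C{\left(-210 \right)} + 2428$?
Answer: $\frac{1}{45155} \approx 2.2146 \cdot 10^{-5}$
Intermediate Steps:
$C{\left(K \right)} = -87 + K$
$a = 2131$ ($a = \left(-87 - 210\right) + 2428 = -297 + 2428 = 2131$)
$\frac{1}{a + A} = \frac{1}{2131 + 43024} = \frac{1}{45155}$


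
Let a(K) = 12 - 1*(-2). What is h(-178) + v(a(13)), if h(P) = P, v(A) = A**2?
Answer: 18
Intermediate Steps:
a(K) = 14 (a(K) = 12 + 2 = 14)
h(-178) + v(a(13)) = -178 + 14**2 = -178 + 196 = 18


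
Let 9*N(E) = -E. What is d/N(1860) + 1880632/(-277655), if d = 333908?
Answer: -13964983453/8607305 ≈ -1622.5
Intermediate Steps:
N(E) = -E/9 (N(E) = (-E)/9 = -E/9)
d/N(1860) + 1880632/(-277655) = 333908/((-1/9*1860)) + 1880632/(-277655) = 333908/(-620/3) + 1880632*(-1/277655) = 333908*(-3/620) - 1880632/277655 = -250431/155 - 1880632/277655 = -13964983453/8607305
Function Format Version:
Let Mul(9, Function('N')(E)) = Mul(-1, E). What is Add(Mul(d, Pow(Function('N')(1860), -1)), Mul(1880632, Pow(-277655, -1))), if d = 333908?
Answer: Rational(-13964983453, 8607305) ≈ -1622.5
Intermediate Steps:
Function('N')(E) = Mul(Rational(-1, 9), E) (Function('N')(E) = Mul(Rational(1, 9), Mul(-1, E)) = Mul(Rational(-1, 9), E))
Add(Mul(d, Pow(Function('N')(1860), -1)), Mul(1880632, Pow(-277655, -1))) = Add(Mul(333908, Pow(Mul(Rational(-1, 9), 1860), -1)), Mul(1880632, Pow(-277655, -1))) = Add(Mul(333908, Pow(Rational(-620, 3), -1)), Mul(1880632, Rational(-1, 277655))) = Add(Mul(333908, Rational(-3, 620)), Rational(-1880632, 277655)) = Add(Rational(-250431, 155), Rational(-1880632, 277655)) = Rational(-13964983453, 8607305)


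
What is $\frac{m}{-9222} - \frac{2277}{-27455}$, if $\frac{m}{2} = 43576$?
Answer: $- \frac{1185879833}{126595005} \approx -9.3675$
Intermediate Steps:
$m = 87152$ ($m = 2 \cdot 43576 = 87152$)
$\frac{m}{-9222} - \frac{2277}{-27455} = \frac{87152}{-9222} - \frac{2277}{-27455} = 87152 \left(- \frac{1}{9222}\right) - - \frac{2277}{27455} = - \frac{43576}{4611} + \frac{2277}{27455} = - \frac{1185879833}{126595005}$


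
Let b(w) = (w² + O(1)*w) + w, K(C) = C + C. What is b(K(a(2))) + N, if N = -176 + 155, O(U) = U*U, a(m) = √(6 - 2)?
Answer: 3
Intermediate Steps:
a(m) = 2 (a(m) = √4 = 2)
K(C) = 2*C
O(U) = U²
b(w) = w² + 2*w (b(w) = (w² + 1²*w) + w = (w² + 1*w) + w = (w² + w) + w = (w + w²) + w = w² + 2*w)
N = -21
b(K(a(2))) + N = (2*2)*(2 + 2*2) - 21 = 4*(2 + 4) - 21 = 4*6 - 21 = 24 - 21 = 3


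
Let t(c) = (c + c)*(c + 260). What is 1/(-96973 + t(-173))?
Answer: -1/127075 ≈ -7.8694e-6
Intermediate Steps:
t(c) = 2*c*(260 + c) (t(c) = (2*c)*(260 + c) = 2*c*(260 + c))
1/(-96973 + t(-173)) = 1/(-96973 + 2*(-173)*(260 - 173)) = 1/(-96973 + 2*(-173)*87) = 1/(-96973 - 30102) = 1/(-127075) = -1/127075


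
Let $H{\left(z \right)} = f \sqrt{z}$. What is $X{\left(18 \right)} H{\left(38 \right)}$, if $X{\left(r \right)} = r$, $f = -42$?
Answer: $- 756 \sqrt{38} \approx -4660.3$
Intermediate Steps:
$H{\left(z \right)} = - 42 \sqrt{z}$
$X{\left(18 \right)} H{\left(38 \right)} = 18 \left(- 42 \sqrt{38}\right) = - 756 \sqrt{38}$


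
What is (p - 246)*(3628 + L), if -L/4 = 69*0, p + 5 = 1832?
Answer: 5735868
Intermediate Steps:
p = 1827 (p = -5 + 1832 = 1827)
L = 0 (L = -276*0 = -4*0 = 0)
(p - 246)*(3628 + L) = (1827 - 246)*(3628 + 0) = 1581*3628 = 5735868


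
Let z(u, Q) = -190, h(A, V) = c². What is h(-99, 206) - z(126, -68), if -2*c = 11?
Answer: 881/4 ≈ 220.25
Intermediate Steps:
c = -11/2 (c = -½*11 = -11/2 ≈ -5.5000)
h(A, V) = 121/4 (h(A, V) = (-11/2)² = 121/4)
h(-99, 206) - z(126, -68) = 121/4 - 1*(-190) = 121/4 + 190 = 881/4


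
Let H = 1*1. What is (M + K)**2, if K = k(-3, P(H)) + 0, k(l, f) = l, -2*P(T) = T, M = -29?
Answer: 1024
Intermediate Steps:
H = 1
P(T) = -T/2
K = -3 (K = -3 + 0 = -3)
(M + K)**2 = (-29 - 3)**2 = (-32)**2 = 1024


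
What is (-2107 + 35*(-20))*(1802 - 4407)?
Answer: 7312235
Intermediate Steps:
(-2107 + 35*(-20))*(1802 - 4407) = (-2107 - 700)*(-2605) = -2807*(-2605) = 7312235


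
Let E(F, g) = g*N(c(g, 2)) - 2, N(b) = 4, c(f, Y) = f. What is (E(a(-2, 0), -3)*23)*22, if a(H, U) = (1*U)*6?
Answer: -7084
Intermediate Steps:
a(H, U) = 6*U (a(H, U) = U*6 = 6*U)
E(F, g) = -2 + 4*g (E(F, g) = g*4 - 2 = 4*g - 2 = -2 + 4*g)
(E(a(-2, 0), -3)*23)*22 = ((-2 + 4*(-3))*23)*22 = ((-2 - 12)*23)*22 = -14*23*22 = -322*22 = -7084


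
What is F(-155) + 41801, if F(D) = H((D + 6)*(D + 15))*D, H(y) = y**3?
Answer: -1406936868638199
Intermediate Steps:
F(D) = D*(6 + D)**3*(15 + D)**3 (F(D) = ((D + 6)*(D + 15))**3*D = ((6 + D)*(15 + D))**3*D = ((6 + D)**3*(15 + D)**3)*D = D*(6 + D)**3*(15 + D)**3)
F(-155) + 41801 = -155*(90 + (-155)**2 + 21*(-155))**3 + 41801 = -155*(90 + 24025 - 3255)**3 + 41801 = -155*20860**3 + 41801 = -155*9077012056000 + 41801 = -1406936868680000 + 41801 = -1406936868638199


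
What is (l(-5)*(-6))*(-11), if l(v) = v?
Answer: -330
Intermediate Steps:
(l(-5)*(-6))*(-11) = -5*(-6)*(-11) = 30*(-11) = -330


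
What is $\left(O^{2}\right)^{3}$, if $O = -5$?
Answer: $15625$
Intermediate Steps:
$\left(O^{2}\right)^{3} = \left(\left(-5\right)^{2}\right)^{3} = 25^{3} = 15625$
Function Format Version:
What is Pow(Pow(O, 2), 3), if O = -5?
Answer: 15625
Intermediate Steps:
Pow(Pow(O, 2), 3) = Pow(Pow(-5, 2), 3) = Pow(25, 3) = 15625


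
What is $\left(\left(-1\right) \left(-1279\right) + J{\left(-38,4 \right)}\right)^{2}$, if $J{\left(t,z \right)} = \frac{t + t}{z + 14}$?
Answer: $\frac{131629729}{81} \approx 1.6251 \cdot 10^{6}$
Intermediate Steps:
$J{\left(t,z \right)} = \frac{2 t}{14 + z}$
$\left(\left(-1\right) \left(-1279\right) + J{\left(-38,4 \right)}\right)^{2} = \left(\left(-1\right) \left(-1279\right) + 2 \left(-38\right) \frac{1}{14 + 4}\right)^{2} = \left(1279 + 2 \left(-38\right) \frac{1}{18}\right)^{2} = \left(1279 - \frac{38}{9}\right)^{2} = \left(\frac{11473}{9}\right)^{2} = \frac{131629729}{81}$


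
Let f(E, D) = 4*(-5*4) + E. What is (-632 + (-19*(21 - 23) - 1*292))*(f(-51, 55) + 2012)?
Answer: -1666566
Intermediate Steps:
f(E, D) = -80 + E (f(E, D) = 4*(-20) + E = -80 + E)
(-632 + (-19*(21 - 23) - 1*292))*(f(-51, 55) + 2012) = (-632 + (-19*(21 - 23) - 1*292))*((-80 - 51) + 2012) = (-632 + (-19*(-2) - 292))*(-131 + 2012) = (-632 + (38 - 292))*1881 = (-632 - 254)*1881 = -886*1881 = -1666566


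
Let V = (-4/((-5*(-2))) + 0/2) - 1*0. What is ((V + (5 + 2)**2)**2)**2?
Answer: 3486784401/625 ≈ 5.5789e+6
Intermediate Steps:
V = -2/5 (V = (-4/10 + 0*(1/2)) + 0 = (-4*1/10 + 0) + 0 = (-2/5 + 0) + 0 = -2/5 + 0 = -2/5 ≈ -0.40000)
((V + (5 + 2)**2)**2)**2 = ((-2/5 + (5 + 2)**2)**2)**2 = ((-2/5 + 7**2)**2)**2 = ((-2/5 + 49)**2)**2 = ((243/5)**2)**2 = (59049/25)**2 = 3486784401/625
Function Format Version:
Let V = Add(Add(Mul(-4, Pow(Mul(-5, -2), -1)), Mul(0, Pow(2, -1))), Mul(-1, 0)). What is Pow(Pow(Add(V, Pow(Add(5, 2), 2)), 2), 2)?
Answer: Rational(3486784401, 625) ≈ 5.5789e+6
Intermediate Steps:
V = Rational(-2, 5) (V = Add(Add(Mul(-4, Pow(10, -1)), Mul(0, Rational(1, 2))), 0) = Add(Add(Mul(-4, Rational(1, 10)), 0), 0) = Add(Add(Rational(-2, 5), 0), 0) = Add(Rational(-2, 5), 0) = Rational(-2, 5) ≈ -0.40000)
Pow(Pow(Add(V, Pow(Add(5, 2), 2)), 2), 2) = Pow(Pow(Add(Rational(-2, 5), Pow(Add(5, 2), 2)), 2), 2) = Pow(Pow(Add(Rational(-2, 5), Pow(7, 2)), 2), 2) = Pow(Pow(Add(Rational(-2, 5), 49), 2), 2) = Pow(Pow(Rational(243, 5), 2), 2) = Pow(Rational(59049, 25), 2) = Rational(3486784401, 625)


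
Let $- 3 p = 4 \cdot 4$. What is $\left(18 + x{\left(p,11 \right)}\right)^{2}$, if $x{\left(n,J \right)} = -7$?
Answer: $121$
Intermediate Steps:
$p = - \frac{16}{3}$ ($p = - \frac{4 \cdot 4}{3} = \left(- \frac{1}{3}\right) 16 = - \frac{16}{3} \approx -5.3333$)
$\left(18 + x{\left(p,11 \right)}\right)^{2} = \left(18 - 7\right)^{2} = 11^{2} = 121$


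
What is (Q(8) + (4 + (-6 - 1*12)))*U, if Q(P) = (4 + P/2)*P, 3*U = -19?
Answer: -950/3 ≈ -316.67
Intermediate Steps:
U = -19/3 (U = (⅓)*(-19) = -19/3 ≈ -6.3333)
Q(P) = P*(4 + P/2) (Q(P) = (4 + P*(½))*P = (4 + P/2)*P = P*(4 + P/2))
(Q(8) + (4 + (-6 - 1*12)))*U = ((½)*8*(8 + 8) + (4 + (-6 - 1*12)))*(-19/3) = ((½)*8*16 + (4 + (-6 - 12)))*(-19/3) = (64 + (4 - 18))*(-19/3) = (64 - 14)*(-19/3) = 50*(-19/3) = -950/3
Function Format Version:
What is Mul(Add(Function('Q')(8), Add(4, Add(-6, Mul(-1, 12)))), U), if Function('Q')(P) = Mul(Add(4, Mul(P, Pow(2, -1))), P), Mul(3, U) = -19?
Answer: Rational(-950, 3) ≈ -316.67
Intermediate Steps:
U = Rational(-19, 3) (U = Mul(Rational(1, 3), -19) = Rational(-19, 3) ≈ -6.3333)
Function('Q')(P) = Mul(P, Add(4, Mul(Rational(1, 2), P))) (Function('Q')(P) = Mul(Add(4, Mul(P, Rational(1, 2))), P) = Mul(Add(4, Mul(Rational(1, 2), P)), P) = Mul(P, Add(4, Mul(Rational(1, 2), P))))
Mul(Add(Function('Q')(8), Add(4, Add(-6, Mul(-1, 12)))), U) = Mul(Add(Mul(Rational(1, 2), 8, Add(8, 8)), Add(4, Add(-6, Mul(-1, 12)))), Rational(-19, 3)) = Mul(Add(Mul(Rational(1, 2), 8, 16), Add(4, Add(-6, -12))), Rational(-19, 3)) = Mul(Add(64, Add(4, -18)), Rational(-19, 3)) = Mul(Add(64, -14), Rational(-19, 3)) = Mul(50, Rational(-19, 3)) = Rational(-950, 3)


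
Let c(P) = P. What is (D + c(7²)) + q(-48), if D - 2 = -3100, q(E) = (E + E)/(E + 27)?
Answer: -21311/7 ≈ -3044.4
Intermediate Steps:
q(E) = 2*E/(27 + E) (q(E) = (2*E)/(27 + E) = 2*E/(27 + E))
D = -3098 (D = 2 - 3100 = -3098)
(D + c(7²)) + q(-48) = (-3098 + 7²) + 2*(-48)/(27 - 48) = (-3098 + 49) + 2*(-48)/(-21) = -3049 + 2*(-48)*(-1/21) = -3049 + 32/7 = -21311/7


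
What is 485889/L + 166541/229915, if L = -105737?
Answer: -94103623718/24310522355 ≈ -3.8709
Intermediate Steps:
485889/L + 166541/229915 = 485889/(-105737) + 166541/229915 = 485889*(-1/105737) + 166541*(1/229915) = -485889/105737 + 166541/229915 = -94103623718/24310522355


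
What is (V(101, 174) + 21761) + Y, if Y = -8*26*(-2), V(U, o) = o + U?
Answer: 22452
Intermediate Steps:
V(U, o) = U + o
Y = 416 (Y = -208*(-2) = 416)
(V(101, 174) + 21761) + Y = ((101 + 174) + 21761) + 416 = (275 + 21761) + 416 = 22036 + 416 = 22452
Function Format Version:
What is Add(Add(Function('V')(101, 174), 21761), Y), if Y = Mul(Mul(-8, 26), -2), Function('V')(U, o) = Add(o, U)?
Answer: 22452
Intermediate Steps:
Function('V')(U, o) = Add(U, o)
Y = 416 (Y = Mul(-208, -2) = 416)
Add(Add(Function('V')(101, 174), 21761), Y) = Add(Add(Add(101, 174), 21761), 416) = Add(Add(275, 21761), 416) = Add(22036, 416) = 22452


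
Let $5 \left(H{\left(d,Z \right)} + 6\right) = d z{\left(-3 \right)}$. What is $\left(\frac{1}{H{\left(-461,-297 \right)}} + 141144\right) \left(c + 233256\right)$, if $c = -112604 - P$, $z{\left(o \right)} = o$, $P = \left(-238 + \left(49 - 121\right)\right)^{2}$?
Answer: $\frac{142080070728}{41} \approx 3.4654 \cdot 10^{9}$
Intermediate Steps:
$P = 96100$ ($P = \left(-238 - 72\right)^{2} = \left(-310\right)^{2} = 96100$)
$H{\left(d,Z \right)} = -6 - \frac{3 d}{5}$ ($H{\left(d,Z \right)} = -6 + \frac{d \left(-3\right)}{5} = -6 + \frac{\left(-3\right) d}{5} = -6 - \frac{3 d}{5}$)
$c = -208704$ ($c = -112604 - 96100 = -208704$)
$\left(\frac{1}{H{\left(-461,-297 \right)}} + 141144\right) \left(c + 233256\right) = \left(\frac{1}{-6 - - \frac{1383}{5}} + 141144\right) \left(-208704 + 233256\right) = \left(\frac{1}{-6 + \frac{1383}{5}} + 141144\right) 24552 = \left(\frac{1}{\frac{1353}{5}} + 141144\right) 24552 = \left(\frac{5}{1353} + 141144\right) 24552 = \frac{190967837}{1353} \cdot 24552 = \frac{142080070728}{41}$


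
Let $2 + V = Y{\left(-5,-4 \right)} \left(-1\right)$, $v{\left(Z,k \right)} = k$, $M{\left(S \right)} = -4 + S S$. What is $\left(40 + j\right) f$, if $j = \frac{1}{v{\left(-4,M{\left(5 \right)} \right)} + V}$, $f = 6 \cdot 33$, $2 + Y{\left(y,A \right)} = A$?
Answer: $\frac{198198}{25} \approx 7927.9$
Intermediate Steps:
$Y{\left(y,A \right)} = -2 + A$
$M{\left(S \right)} = -4 + S^{2}$
$f = 198$
$V = 4$ ($V = -2 + \left(-2 - 4\right) \left(-1\right) = -2 - -6 = -2 + 6 = 4$)
$j = \frac{1}{25}$ ($j = \frac{1}{\left(-4 + 5^{2}\right) + 4} = \frac{1}{\left(-4 + 25\right) + 4} = \frac{1}{21 + 4} = \frac{1}{25} \approx 0.04$)
$\left(40 + j\right) f = \left(40 + \frac{1}{25}\right) 198 = \frac{1001}{25} \cdot 198 = \frac{198198}{25}$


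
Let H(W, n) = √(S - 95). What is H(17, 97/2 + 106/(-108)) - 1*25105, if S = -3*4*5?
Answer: -25105 + I*√155 ≈ -25105.0 + 12.45*I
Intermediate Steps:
S = -60 (S = -12*5 = -60)
H(W, n) = I*√155 (H(W, n) = √(-60 - 95) = √(-155) = I*√155)
H(17, 97/2 + 106/(-108)) - 1*25105 = I*√155 - 1*25105 = I*√155 - 25105 = -25105 + I*√155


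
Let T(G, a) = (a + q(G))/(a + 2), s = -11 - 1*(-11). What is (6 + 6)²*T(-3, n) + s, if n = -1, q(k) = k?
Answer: -576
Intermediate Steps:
s = 0 (s = -11 + 11 = 0)
T(G, a) = (G + a)/(2 + a) (T(G, a) = (a + G)/(a + 2) = (G + a)/(2 + a))
(6 + 6)²*T(-3, n) + s = (6 + 6)²*((-3 - 1)/(2 - 1)) + 0 = 12²*(-4/1) + 0 = 144*(1*(-4)) + 0 = 144*(-4) + 0 = -576 + 0 = -576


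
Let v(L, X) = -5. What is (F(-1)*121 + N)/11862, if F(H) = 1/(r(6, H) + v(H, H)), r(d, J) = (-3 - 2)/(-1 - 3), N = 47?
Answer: 221/177930 ≈ 0.0012421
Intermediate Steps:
r(d, J) = 5/4 (r(d, J) = -5/(-4) = -5*(-¼) = 5/4)
F(H) = -4/15 (F(H) = 1/(5/4 - 5) = 1/(-15/4) = -4/15)
(F(-1)*121 + N)/11862 = (-4/15*121 + 47)/11862 = (-484/15 + 47)*(1/11862) = (221/15)*(1/11862) = 221/177930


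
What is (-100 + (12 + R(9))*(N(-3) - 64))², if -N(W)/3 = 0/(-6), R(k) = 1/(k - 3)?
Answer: 6948496/9 ≈ 7.7206e+5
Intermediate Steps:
R(k) = 1/(-3 + k)
N(W) = 0 (N(W) = -0/(-6) = -0*(-1)/6 = -3*0 = 0)
(-100 + (12 + R(9))*(N(-3) - 64))² = (-100 + (12 + 1/(-3 + 9))*(0 - 64))² = (-100 + (12 + 1/6)*(-64))² = (-100 + (12 + ⅙)*(-64))² = (-100 + (73/6)*(-64))² = (-100 - 2336/3)² = (-2636/3)² = 6948496/9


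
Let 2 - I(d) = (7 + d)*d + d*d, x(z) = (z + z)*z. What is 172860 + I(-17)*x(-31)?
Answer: -705494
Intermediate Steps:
x(z) = 2*z² (x(z) = (2*z)*z = 2*z²)
I(d) = 2 - d² - d*(7 + d) (I(d) = 2 - ((7 + d)*d + d*d) = 2 - (d*(7 + d) + d²) = 2 - (d² + d*(7 + d)) = 2 + (-d² - d*(7 + d)) = 2 - d² - d*(7 + d))
172860 + I(-17)*x(-31) = 172860 + (2 - 7*(-17) - 2*(-17)²)*(2*(-31)²) = 172860 + (2 + 119 - 2*289)*(2*961) = 172860 + (2 + 119 - 578)*1922 = 172860 - 457*1922 = 172860 - 878354 = -705494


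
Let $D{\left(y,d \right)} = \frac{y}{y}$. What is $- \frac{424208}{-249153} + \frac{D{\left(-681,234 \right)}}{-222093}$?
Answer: $\frac{31404459397}{18445045743} \approx 1.7026$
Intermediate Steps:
$D{\left(y,d \right)} = 1$
$- \frac{424208}{-249153} + \frac{D{\left(-681,234 \right)}}{-222093} = - \frac{424208}{-249153} + 1 \frac{1}{-222093} = \left(-424208\right) \left(- \frac{1}{249153}\right) + 1 \left(- \frac{1}{222093}\right) = \frac{424208}{249153} - \frac{1}{222093} = \frac{31404459397}{18445045743}$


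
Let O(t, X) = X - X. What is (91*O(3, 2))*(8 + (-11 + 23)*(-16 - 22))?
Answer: 0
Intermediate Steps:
O(t, X) = 0
(91*O(3, 2))*(8 + (-11 + 23)*(-16 - 22)) = (91*0)*(8 + (-11 + 23)*(-16 - 22)) = 0*(8 + 12*(-38)) = 0*(8 - 456) = 0*(-448) = 0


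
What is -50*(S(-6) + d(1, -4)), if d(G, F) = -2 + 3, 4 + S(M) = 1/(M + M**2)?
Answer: 445/3 ≈ 148.33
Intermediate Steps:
S(M) = -4 + 1/(M + M**2)
d(G, F) = 1
-50*(S(-6) + d(1, -4)) = -50*((1 - 4*(-6) - 4*(-6)**2)/((-6)*(1 - 6)) + 1) = -50*(-1/6*(1 + 24 - 4*36)/(-5) + 1) = -50*(-1/6*(-1/5)*(1 + 24 - 144) + 1) = -50*(-1/6*(-1/5)*(-119) + 1) = -50*(-119/30 + 1) = -50*(-89/30) = 445/3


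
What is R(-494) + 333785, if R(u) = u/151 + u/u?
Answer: 50401192/151 ≈ 3.3378e+5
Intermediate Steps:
R(u) = 1 + u/151 (R(u) = u*(1/151) + 1 = u/151 + 1 = 1 + u/151)
R(-494) + 333785 = (1 + (1/151)*(-494)) + 333785 = (1 - 494/151) + 333785 = -343/151 + 333785 = 50401192/151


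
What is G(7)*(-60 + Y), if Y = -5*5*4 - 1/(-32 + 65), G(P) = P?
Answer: -36967/33 ≈ -1120.2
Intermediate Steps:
Y = -3301/33 (Y = -25*4 - 1/33 = -100 - 1*1/33 = -100 - 1/33 = -3301/33 ≈ -100.03)
G(7)*(-60 + Y) = 7*(-60 - 3301/33) = 7*(-5281/33) = -36967/33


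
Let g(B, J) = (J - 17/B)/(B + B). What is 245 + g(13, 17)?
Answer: 41507/169 ≈ 245.60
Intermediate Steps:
g(B, J) = (J - 17/B)/(2*B) (g(B, J) = (J - 17/B)/((2*B)) = (J - 17/B)*(1/(2*B)) = (J - 17/B)/(2*B))
245 + g(13, 17) = 245 + (½)*(-17 + 13*17)/13² = 245 + (½)*(1/169)*(-17 + 221) = 245 + (½)*(1/169)*204 = 245 + 102/169 = 41507/169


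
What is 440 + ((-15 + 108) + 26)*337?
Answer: 40543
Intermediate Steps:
440 + ((-15 + 108) + 26)*337 = 440 + (93 + 26)*337 = 440 + 119*337 = 440 + 40103 = 40543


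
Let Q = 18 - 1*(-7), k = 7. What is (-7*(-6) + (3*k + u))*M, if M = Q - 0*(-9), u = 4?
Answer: 1675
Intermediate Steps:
Q = 25 (Q = 18 + 7 = 25)
M = 25 (M = 25 - 0*(-9) = 25 - 1*0 = 25 + 0 = 25)
(-7*(-6) + (3*k + u))*M = (-7*(-6) + (3*7 + 4))*25 = (42 + (21 + 4))*25 = (42 + 25)*25 = 67*25 = 1675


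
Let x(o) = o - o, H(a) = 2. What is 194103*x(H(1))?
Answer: 0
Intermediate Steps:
x(o) = 0
194103*x(H(1)) = 194103*0 = 0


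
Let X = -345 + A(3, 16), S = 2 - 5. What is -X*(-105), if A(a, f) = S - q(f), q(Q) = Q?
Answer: -38220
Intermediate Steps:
S = -3
A(a, f) = -3 - f
X = -364 (X = -345 + (-3 - 1*16) = -345 + (-3 - 16) = -345 - 19 = -364)
-X*(-105) = -(-364)*(-105) = -1*38220 = -38220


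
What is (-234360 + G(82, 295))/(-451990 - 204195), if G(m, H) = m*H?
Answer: 42034/131237 ≈ 0.32029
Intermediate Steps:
G(m, H) = H*m
(-234360 + G(82, 295))/(-451990 - 204195) = (-234360 + 295*82)/(-451990 - 204195) = (-234360 + 24190)/(-656185) = -210170*(-1/656185) = 42034/131237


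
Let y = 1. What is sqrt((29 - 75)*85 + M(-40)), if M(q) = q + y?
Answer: I*sqrt(3949) ≈ 62.841*I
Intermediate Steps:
M(q) = 1 + q (M(q) = q + 1 = 1 + q)
sqrt((29 - 75)*85 + M(-40)) = sqrt((29 - 75)*85 + (1 - 40)) = sqrt(-46*85 - 39) = sqrt(-3910 - 39) = sqrt(-3949) = I*sqrt(3949)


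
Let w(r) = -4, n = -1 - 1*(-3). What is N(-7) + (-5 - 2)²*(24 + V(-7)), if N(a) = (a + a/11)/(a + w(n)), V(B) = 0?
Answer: 142380/121 ≈ 1176.7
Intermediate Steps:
n = 2 (n = -1 + 3 = 2)
N(a) = 12*a/(11*(-4 + a)) (N(a) = (a + a/11)/(a - 4) = (a + a*(1/11))/(-4 + a) = (a + a/11)/(-4 + a) = (12*a/11)/(-4 + a) = 12*a/(11*(-4 + a)))
N(-7) + (-5 - 2)²*(24 + V(-7)) = (12/11)*(-7)/(-4 - 7) + (-5 - 2)²*(24 + 0) = (12/11)*(-7)/(-11) + (-7)²*24 = (12/11)*(-7)*(-1/11) + 49*24 = 84/121 + 1176 = 142380/121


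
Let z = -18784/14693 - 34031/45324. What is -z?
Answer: 1351383499/665945532 ≈ 2.0293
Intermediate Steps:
z = -1351383499/665945532 (z = -18784*1/14693 - 34031*1/45324 = -18784/14693 - 34031/45324 = -1351383499/665945532 ≈ -2.0293)
-z = -1*(-1351383499/665945532) = 1351383499/665945532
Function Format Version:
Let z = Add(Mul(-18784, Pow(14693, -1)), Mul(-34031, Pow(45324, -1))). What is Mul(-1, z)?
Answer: Rational(1351383499, 665945532) ≈ 2.0293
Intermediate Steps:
z = Rational(-1351383499, 665945532) (z = Add(Mul(-18784, Rational(1, 14693)), Mul(-34031, Rational(1, 45324))) = Add(Rational(-18784, 14693), Rational(-34031, 45324)) = Rational(-1351383499, 665945532) ≈ -2.0293)
Mul(-1, z) = Mul(-1, Rational(-1351383499, 665945532)) = Rational(1351383499, 665945532)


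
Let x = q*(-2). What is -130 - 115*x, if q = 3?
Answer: 560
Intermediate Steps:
x = -6 (x = 3*(-2) = -6)
-130 - 115*x = -130 - 115*(-6) = -130 + 690 = 560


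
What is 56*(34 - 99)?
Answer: -3640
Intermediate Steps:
56*(34 - 99) = 56*(-65) = -3640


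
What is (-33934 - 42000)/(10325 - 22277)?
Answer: 37967/5976 ≈ 6.3532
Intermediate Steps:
(-33934 - 42000)/(10325 - 22277) = -75934/(-11952) = -75934*(-1/11952) = 37967/5976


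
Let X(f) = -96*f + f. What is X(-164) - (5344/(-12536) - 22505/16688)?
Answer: 58209272657/3735728 ≈ 15582.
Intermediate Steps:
X(f) = -95*f
X(-164) - (5344/(-12536) - 22505/16688) = -95*(-164) - (5344/(-12536) - 22505/16688) = 15580 - (5344*(-1/12536) - 22505*1/16688) = 15580 - (-668/1567 - 3215/2384) = 15580 - 1*(-6630417/3735728) = 15580 + 6630417/3735728 = 58209272657/3735728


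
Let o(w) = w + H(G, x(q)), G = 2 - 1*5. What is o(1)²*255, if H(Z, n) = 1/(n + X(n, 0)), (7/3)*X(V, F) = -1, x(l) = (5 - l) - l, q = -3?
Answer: 1673055/5476 ≈ 305.52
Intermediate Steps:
x(l) = 5 - 2*l
X(V, F) = -3/7 (X(V, F) = (3/7)*(-1) = -3/7)
G = -3 (G = 2 - 5 = -3)
H(Z, n) = 1/(-3/7 + n) (H(Z, n) = 1/(n - 3/7) = 1/(-3/7 + n))
o(w) = 7/74 + w (o(w) = w + 7/(-3 + 7*(5 - 2*(-3))) = w + 7/(-3 + 7*(5 + 6)) = w + 7/(-3 + 7*11) = w + 7/(-3 + 77) = w + 7/74 = 7/74 + w)
o(1)²*255 = (7/74 + 1)²*255 = (81/74)²*255 = (6561/5476)*255 = 1673055/5476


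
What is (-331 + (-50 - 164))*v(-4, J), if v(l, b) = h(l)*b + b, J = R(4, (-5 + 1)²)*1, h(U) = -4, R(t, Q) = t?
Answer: 6540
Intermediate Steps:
J = 4 (J = 4*1 = 4)
v(l, b) = -3*b (v(l, b) = -4*b + b = -3*b)
(-331 + (-50 - 164))*v(-4, J) = (-331 + (-50 - 164))*(-3*4) = (-331 - 214)*(-12) = -545*(-12) = 6540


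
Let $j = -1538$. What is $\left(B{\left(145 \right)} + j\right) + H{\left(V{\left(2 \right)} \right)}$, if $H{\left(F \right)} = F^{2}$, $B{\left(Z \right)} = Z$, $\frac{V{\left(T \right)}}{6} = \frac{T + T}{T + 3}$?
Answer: $- \frac{34249}{25} \approx -1370.0$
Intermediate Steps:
$V{\left(T \right)} = \frac{12 T}{3 + T}$ ($V{\left(T \right)} = 6 \frac{T + T}{T + 3} = 6 \frac{2 T}{3 + T} = \frac{12 T}{3 + T}$)
$\left(B{\left(145 \right)} + j\right) + H{\left(V{\left(2 \right)} \right)} = \left(145 - 1538\right) + \left(12 \cdot 2 \frac{1}{3 + 2}\right)^{2} = -1393 + \left(12 \cdot 2 \cdot \frac{1}{5}\right)^{2} = -1393 + \left(\frac{24}{5}\right)^{2} = -1393 + \frac{576}{25} = - \frac{34249}{25}$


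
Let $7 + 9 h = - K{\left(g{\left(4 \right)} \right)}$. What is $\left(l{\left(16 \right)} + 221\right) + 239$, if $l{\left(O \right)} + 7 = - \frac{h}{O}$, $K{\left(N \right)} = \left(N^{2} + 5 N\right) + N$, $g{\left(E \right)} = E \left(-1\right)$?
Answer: $\frac{65231}{144} \approx 452.99$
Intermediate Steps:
$g{\left(E \right)} = - E$
$K{\left(N \right)} = N^{2} + 6 N$
$h = \frac{1}{9}$ ($h = - \frac{7}{9} + \frac{\left(-1\right) \left(-1\right) 4 \left(6 - 4\right)}{9} = - \frac{7}{9} + \frac{\left(-1\right) \left(- 4 \left(6 - 4\right)\right)}{9} = - \frac{7}{9} + \frac{\left(-1\right) \left(\left(-4\right) 2\right)}{9} = - \frac{7}{9} + \frac{\left(-1\right) \left(-8\right)}{9} = - \frac{7}{9} + \frac{1}{9} \cdot 8 = - \frac{7}{9} + \frac{8}{9} = \frac{1}{9} \approx 0.11111$)
$l{\left(O \right)} = -7 - \frac{1}{9 O}$
$\left(l{\left(16 \right)} + 221\right) + 239 = \left(\left(-7 - \frac{1}{9 \cdot 16}\right) + 221\right) + 239 = \left(\left(-7 - \frac{1}{144}\right) + 221\right) + 239 = \left(- \frac{1009}{144} + 221\right) + 239 = \frac{30815}{144} + 239 = \frac{65231}{144}$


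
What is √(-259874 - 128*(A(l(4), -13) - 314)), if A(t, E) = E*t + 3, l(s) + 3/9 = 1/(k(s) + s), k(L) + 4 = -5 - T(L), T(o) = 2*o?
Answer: I*√1986738/3 ≈ 469.84*I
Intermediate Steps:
k(L) = -9 - 2*L (k(L) = -4 + (-5 - 2*L) = -9 - 2*L)
l(s) = -⅓ + 1/(-9 - s) (l(s) = -⅓ + 1/((-9 - 2*s) + s) = -⅓ + 1/(-9 - s))
A(t, E) = 3 + E*t
√(-259874 - 128*(A(l(4), -13) - 314)) = √(-259874 - 128*((3 - 13*(-12 - 1*4)/(3*(9 + 4))) - 314)) = √(-259874 - 128*((3 - 13*(-12 - 4)/(3*13)) - 314)) = √(-259874 - 128*((3 - 13*(-16)/(3*13)) - 314)) = √(-259874 - 128*((3 - 13*(-16/39)) - 314)) = √(-259874 - 128*((3 + 16/3) - 314)) = √(-259874 - 128*(25/3 - 314)) = √(-259874 - 128*(-917/3)) = √(-259874 + 117376/3) = √(-662246/3) = I*√1986738/3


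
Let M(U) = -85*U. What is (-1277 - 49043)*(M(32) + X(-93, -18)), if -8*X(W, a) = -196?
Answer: 135637560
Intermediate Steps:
X(W, a) = 49/2 (X(W, a) = -⅛*(-196) = 49/2)
(-1277 - 49043)*(M(32) + X(-93, -18)) = (-1277 - 49043)*(-85*32 + 49/2) = -50320*(-2720 + 49/2) = -50320*(-5391/2) = 135637560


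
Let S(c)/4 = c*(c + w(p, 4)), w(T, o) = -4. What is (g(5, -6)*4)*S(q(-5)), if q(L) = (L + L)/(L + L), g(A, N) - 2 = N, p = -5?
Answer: 192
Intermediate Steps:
g(A, N) = 2 + N
q(L) = 1 (q(L) = (2*L)/((2*L)) = (2*L)*(1/(2*L)) = 1)
S(c) = 4*c*(-4 + c) (S(c) = 4*(c*(c - 4)) = 4*(c*(-4 + c)) = 4*c*(-4 + c))
(g(5, -6)*4)*S(q(-5)) = ((2 - 6)*4)*(4*1*(-4 + 1)) = (-4*4)*(4*1*(-3)) = -16*(-12) = 192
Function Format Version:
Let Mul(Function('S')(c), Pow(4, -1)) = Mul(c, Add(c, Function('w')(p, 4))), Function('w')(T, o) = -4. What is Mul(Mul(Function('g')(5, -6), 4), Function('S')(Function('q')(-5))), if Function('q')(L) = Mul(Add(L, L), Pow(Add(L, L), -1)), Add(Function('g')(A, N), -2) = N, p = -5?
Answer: 192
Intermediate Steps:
Function('g')(A, N) = Add(2, N)
Function('q')(L) = 1 (Function('q')(L) = Mul(Mul(2, L), Pow(Mul(2, L), -1)) = Mul(Mul(2, L), Mul(Rational(1, 2), Pow(L, -1))) = 1)
Function('S')(c) = Mul(4, c, Add(-4, c)) (Function('S')(c) = Mul(4, Mul(c, Add(c, -4))) = Mul(4, Mul(c, Add(-4, c))) = Mul(4, c, Add(-4, c)))
Mul(Mul(Function('g')(5, -6), 4), Function('S')(Function('q')(-5))) = Mul(Mul(Add(2, -6), 4), Mul(4, 1, Add(-4, 1))) = Mul(Mul(-4, 4), Mul(4, 1, -3)) = Mul(-16, -12) = 192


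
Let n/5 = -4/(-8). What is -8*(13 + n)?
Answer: -124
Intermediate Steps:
n = 5/2 (n = 5*(-4/(-8)) = 5*(-4*(-⅛)) = 5*(½) = 5/2 ≈ 2.5000)
-8*(13 + n) = -8*(13 + 5/2) = -8*31/2 = -124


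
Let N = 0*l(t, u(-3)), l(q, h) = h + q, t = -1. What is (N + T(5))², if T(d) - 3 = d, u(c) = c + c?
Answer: 64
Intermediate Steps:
u(c) = 2*c
T(d) = 3 + d
N = 0 (N = 0*(2*(-3) - 1) = 0*(-6 - 1) = 0*(-7) = 0)
(N + T(5))² = (0 + (3 + 5))² = (0 + 8)² = 8² = 64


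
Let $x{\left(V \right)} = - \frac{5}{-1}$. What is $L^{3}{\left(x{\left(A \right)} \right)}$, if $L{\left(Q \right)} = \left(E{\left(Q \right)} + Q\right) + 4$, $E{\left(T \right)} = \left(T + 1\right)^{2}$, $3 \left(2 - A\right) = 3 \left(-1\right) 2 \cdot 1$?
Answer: $91125$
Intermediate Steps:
$A = 4$ ($A = 2 - \frac{3 \left(-1\right) 2 \cdot 1}{3} = 2 - \frac{\left(-3\right) 2 \cdot 1}{3} = 2 - \frac{\left(-6\right) 1}{3} = 2 - -2 = 2 + 2 = 4$)
$x{\left(V \right)} = 5$ ($x{\left(V \right)} = \left(-5\right) \left(-1\right) = 5$)
$E{\left(T \right)} = \left(1 + T\right)^{2}$
$L{\left(Q \right)} = 4 + Q + \left(1 + Q\right)^{2}$ ($L{\left(Q \right)} = \left(\left(1 + Q\right)^{2} + Q\right) + 4 = \left(Q + \left(1 + Q\right)^{2}\right) + 4 = 4 + Q + \left(1 + Q\right)^{2}$)
$L^{3}{\left(x{\left(A \right)} \right)} = \left(4 + 5 + \left(1 + 5\right)^{2}\right)^{3} = \left(4 + 5 + 6^{2}\right)^{3} = \left(4 + 5 + 36\right)^{3} = 45^{3} = 91125$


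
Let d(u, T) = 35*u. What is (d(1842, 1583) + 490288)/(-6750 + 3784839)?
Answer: 554758/3778089 ≈ 0.14684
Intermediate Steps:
(d(1842, 1583) + 490288)/(-6750 + 3784839) = (35*1842 + 490288)/(-6750 + 3784839) = (64470 + 490288)/3778089 = 554758*(1/3778089) = 554758/3778089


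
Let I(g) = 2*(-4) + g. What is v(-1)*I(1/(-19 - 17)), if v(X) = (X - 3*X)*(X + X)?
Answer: 289/9 ≈ 32.111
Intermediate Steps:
I(g) = -8 + g
v(X) = -4*X² (v(X) = (-2*X)*(2*X) = -4*X²)
v(-1)*I(1/(-19 - 17)) = (-4*(-1)²)*(-8 + 1/(-19 - 17)) = (-4*1)*(-8 + 1/(-36)) = -4*(-8 - 1/36) = -4*(-289/36) = 289/9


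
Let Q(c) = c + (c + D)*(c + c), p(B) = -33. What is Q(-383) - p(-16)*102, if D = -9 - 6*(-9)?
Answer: 261891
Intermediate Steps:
D = 45 (D = -9 + 54 = 45)
Q(c) = c + 2*c*(45 + c) (Q(c) = c + (c + 45)*(c + c) = c + (45 + c)*(2*c) = c + 2*c*(45 + c))
Q(-383) - p(-16)*102 = -383*(91 + 2*(-383)) - (-33)*102 = -383*(91 - 766) - 1*(-3366) = -383*(-675) + 3366 = 258525 + 3366 = 261891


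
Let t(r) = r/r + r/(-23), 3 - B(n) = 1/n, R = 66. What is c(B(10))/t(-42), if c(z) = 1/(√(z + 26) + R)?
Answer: 3036/562523 - 391*√10/2812615 ≈ 0.0049575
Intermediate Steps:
B(n) = 3 - 1/n
c(z) = 1/(66 + √(26 + z)) (c(z) = 1/(√(z + 26) + 66) = 1/(√(26 + z) + 66) = 1/(66 + √(26 + z)))
t(r) = 1 - r/23 (t(r) = 1 + r*(-1/23) = 1 - r/23)
c(B(10))/t(-42) = 1/((66 + √(26 + (3 - 1/10)))*(1 - 1/23*(-42))) = 1/((66 + √(26 + (3 - 1*⅒)))*(1 + 42/23)) = 1/((66 + √(26 + (3 - ⅒)))*(65/23)) = (23/65)/(66 + √(26 + 29/10)) = (23/65)/(66 + √(289/10)) = (23/65)/(66 + 17*√10/10) = 23/(65*(66 + 17*√10/10))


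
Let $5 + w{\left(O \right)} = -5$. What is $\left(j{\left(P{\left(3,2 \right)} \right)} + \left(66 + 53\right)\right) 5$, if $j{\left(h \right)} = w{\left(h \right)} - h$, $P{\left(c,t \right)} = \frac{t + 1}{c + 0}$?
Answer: $540$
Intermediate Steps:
$P{\left(c,t \right)} = \frac{1 + t}{c}$
$w{\left(O \right)} = -10$ ($w{\left(O \right)} = -5 - 5 = -10$)
$j{\left(h \right)} = -10 - h$
$\left(j{\left(P{\left(3,2 \right)} \right)} + \left(66 + 53\right)\right) 5 = \left(\left(-10 - \frac{1 + 2}{3}\right) + \left(66 + 53\right)\right) 5 = \left(\left(-10 - \frac{1}{3} \cdot 3\right) + 119\right) 5 = \left(\left(-10 - 1\right) + 119\right) 5 = \left(-11 + 119\right) 5 = 108 \cdot 5 = 540$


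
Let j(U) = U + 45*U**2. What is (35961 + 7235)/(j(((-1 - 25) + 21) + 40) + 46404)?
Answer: 10799/25391 ≈ 0.42531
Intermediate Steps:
(35961 + 7235)/(j(((-1 - 25) + 21) + 40) + 46404) = (35961 + 7235)/((((-1 - 25) + 21) + 40)*(1 + 45*(((-1 - 25) + 21) + 40)) + 46404) = 43196/(((-26 + 21) + 40)*(1 + 45*((-26 + 21) + 40)) + 46404) = 43196/((-5 + 40)*(1 + 45*(-5 + 40)) + 46404) = 43196/(35*(1 + 45*35) + 46404) = 43196/(35*(1 + 1575) + 46404) = 43196/(35*1576 + 46404) = 43196/(55160 + 46404) = 43196/101564 = 43196*(1/101564) = 10799/25391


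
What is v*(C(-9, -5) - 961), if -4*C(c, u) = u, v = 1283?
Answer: -4925437/4 ≈ -1.2314e+6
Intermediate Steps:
C(c, u) = -u/4
v*(C(-9, -5) - 961) = 1283*(-1/4*(-5) - 961) = 1283*(5/4 - 961) = 1283*(-3839/4) = -4925437/4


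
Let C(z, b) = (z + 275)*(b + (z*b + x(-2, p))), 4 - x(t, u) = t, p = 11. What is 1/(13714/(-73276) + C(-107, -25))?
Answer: 36638/16348161847 ≈ 2.2411e-6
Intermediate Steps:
x(t, u) = 4 - t
C(z, b) = (275 + z)*(6 + b + b*z) (C(z, b) = (z + 275)*(b + (z*b + (4 - 1*(-2)))) = (275 + z)*(b + (b*z + (4 + 2))) = (275 + z)*(b + (b*z + 6)) = (275 + z)*(b + (6 + b*z)) = (275 + z)*(6 + b + b*z))
1/(13714/(-73276) + C(-107, -25)) = 1/(13714/(-73276) + (1650 + 6*(-107) + 275*(-25) - 25*(-107)**2 + 276*(-25)*(-107))) = 1/(13714*(-1/73276) + (1650 - 642 - 6875 - 25*11449 + 738300)) = 1/(-6857/36638 + (1650 - 642 - 6875 - 286225 + 738300)) = 1/(-6857/36638 + 446208) = 1/(16348161847/36638) = 36638/16348161847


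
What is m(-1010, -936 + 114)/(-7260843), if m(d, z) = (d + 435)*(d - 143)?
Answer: -662975/7260843 ≈ -0.091308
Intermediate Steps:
m(d, z) = (-143 + d)*(435 + d) (m(d, z) = (435 + d)*(-143 + d) = (-143 + d)*(435 + d))
m(-1010, -936 + 114)/(-7260843) = (-62205 + (-1010)² + 292*(-1010))/(-7260843) = (-62205 + 1020100 - 294920)*(-1/7260843) = 662975*(-1/7260843) = -662975/7260843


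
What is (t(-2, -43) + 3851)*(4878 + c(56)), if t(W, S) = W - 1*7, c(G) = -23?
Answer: 18652910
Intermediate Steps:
t(W, S) = -7 + W (t(W, S) = W - 7 = -7 + W)
(t(-2, -43) + 3851)*(4878 + c(56)) = ((-7 - 2) + 3851)*(4878 - 23) = (-9 + 3851)*4855 = 3842*4855 = 18652910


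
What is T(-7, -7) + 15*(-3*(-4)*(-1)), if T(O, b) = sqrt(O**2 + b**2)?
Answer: -180 + 7*sqrt(2) ≈ -170.10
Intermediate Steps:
T(-7, -7) + 15*(-3*(-4)*(-1)) = sqrt((-7)**2 + (-7)**2) + 15*(-3*(-4)*(-1)) = sqrt(49 + 49) + 15*(12*(-1)) = sqrt(98) + 15*(-12) = 7*sqrt(2) - 180 = -180 + 7*sqrt(2)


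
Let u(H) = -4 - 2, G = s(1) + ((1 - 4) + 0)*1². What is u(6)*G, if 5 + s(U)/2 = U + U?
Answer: 54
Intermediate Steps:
s(U) = -10 + 4*U (s(U) = -10 + 2*(U + U) = -10 + 2*(2*U) = -10 + 4*U)
G = -9 (G = (-10 + 4*1) + ((1 - 4) + 0)*1² = (-10 + 4) + (-3 + 0)*1 = -6 - 3*1 = -6 - 3 = -9)
u(H) = -6
u(6)*G = -6*(-9) = 54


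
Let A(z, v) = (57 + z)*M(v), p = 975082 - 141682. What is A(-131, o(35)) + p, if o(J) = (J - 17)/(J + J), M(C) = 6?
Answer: 832956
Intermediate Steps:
p = 833400
o(J) = (-17 + J)/(2*J) (o(J) = (-17 + J)/((2*J)) = (-17 + J)*(1/(2*J)) = (-17 + J)/(2*J))
A(z, v) = 342 + 6*z (A(z, v) = (57 + z)*6 = 342 + 6*z)
A(-131, o(35)) + p = (342 + 6*(-131)) + 833400 = (342 - 786) + 833400 = -444 + 833400 = 832956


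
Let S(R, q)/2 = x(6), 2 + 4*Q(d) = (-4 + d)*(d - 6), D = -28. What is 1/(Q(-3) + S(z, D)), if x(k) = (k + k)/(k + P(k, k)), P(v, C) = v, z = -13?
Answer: 4/69 ≈ 0.057971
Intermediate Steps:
Q(d) = -1/2 + (-6 + d)*(-4 + d)/4 (Q(d) = -1/2 + ((-4 + d)*(d - 6))/4 = -1/2 + ((-4 + d)*(-6 + d))/4 = -1/2 + ((-6 + d)*(-4 + d))/4 = -1/2 + (-6 + d)*(-4 + d)/4)
x(k) = 1 (x(k) = (k + k)/(k + k) = (2*k)/((2*k)) = (2*k)*(1/(2*k)) = 1)
S(R, q) = 2 (S(R, q) = 2*1 = 2)
1/(Q(-3) + S(z, D)) = 1/((11/2 - 5/2*(-3) + (1/4)*(-3)**2) + 2) = 1/((11/2 + 15/2 + (1/4)*9) + 2) = 1/((11/2 + 15/2 + 9/4) + 2) = 1/(61/4 + 2) = 1/(69/4) = 4/69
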